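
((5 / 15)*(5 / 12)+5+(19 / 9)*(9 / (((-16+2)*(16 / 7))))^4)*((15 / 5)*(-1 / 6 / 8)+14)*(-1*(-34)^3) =53269446563101 / 18874368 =2822316.84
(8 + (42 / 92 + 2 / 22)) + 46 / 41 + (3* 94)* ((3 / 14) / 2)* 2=10179765 / 145222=70.10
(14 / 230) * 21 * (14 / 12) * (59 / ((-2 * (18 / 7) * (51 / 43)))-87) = -2646931 / 18360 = -144.17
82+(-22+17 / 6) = 62.83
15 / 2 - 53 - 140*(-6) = 794.50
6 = 6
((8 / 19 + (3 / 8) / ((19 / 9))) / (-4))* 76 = -91 / 8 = -11.38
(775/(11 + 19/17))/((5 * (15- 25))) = -1.28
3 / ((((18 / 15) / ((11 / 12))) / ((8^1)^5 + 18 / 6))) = 1802405 / 24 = 75100.21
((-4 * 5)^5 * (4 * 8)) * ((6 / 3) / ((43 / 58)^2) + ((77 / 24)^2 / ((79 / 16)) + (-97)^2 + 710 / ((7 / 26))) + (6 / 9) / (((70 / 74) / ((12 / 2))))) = -11360858903464960000 / 9202473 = -1234544116941.71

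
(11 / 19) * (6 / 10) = 33 / 95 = 0.35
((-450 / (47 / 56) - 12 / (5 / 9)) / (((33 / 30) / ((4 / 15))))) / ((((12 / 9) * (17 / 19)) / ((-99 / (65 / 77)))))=3451755384 / 259675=13292.60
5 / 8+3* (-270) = -809.38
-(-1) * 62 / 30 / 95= 31 / 1425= 0.02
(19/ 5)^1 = 19/ 5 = 3.80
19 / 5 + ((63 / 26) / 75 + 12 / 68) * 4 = 25609 / 5525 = 4.64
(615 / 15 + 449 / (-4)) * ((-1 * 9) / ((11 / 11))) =2565 / 4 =641.25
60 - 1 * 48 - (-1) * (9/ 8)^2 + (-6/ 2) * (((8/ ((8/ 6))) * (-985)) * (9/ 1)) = 10213329/ 64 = 159583.27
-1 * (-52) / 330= 0.16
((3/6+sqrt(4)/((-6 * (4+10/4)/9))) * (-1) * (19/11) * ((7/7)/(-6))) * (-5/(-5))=19/1716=0.01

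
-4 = -4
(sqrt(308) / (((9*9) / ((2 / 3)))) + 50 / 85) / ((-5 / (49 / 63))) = -14 / 153 - 28*sqrt(77) / 10935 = -0.11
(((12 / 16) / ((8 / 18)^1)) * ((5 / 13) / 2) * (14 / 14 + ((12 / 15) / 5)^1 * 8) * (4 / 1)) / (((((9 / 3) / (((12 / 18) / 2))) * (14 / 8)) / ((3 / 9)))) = 57 / 910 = 0.06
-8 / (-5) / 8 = 1 / 5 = 0.20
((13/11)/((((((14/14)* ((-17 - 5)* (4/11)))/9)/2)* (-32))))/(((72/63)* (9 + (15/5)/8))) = 273/35200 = 0.01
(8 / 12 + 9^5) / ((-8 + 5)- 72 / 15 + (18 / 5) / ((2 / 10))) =885745 / 153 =5789.18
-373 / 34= -10.97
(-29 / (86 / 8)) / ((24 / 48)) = -232 / 43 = -5.40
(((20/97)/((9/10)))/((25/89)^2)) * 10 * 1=126736/4365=29.03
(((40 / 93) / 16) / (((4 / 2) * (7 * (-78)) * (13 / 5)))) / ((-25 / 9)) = 1 / 293384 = 0.00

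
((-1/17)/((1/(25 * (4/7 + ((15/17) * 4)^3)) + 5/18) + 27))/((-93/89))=10223777100/4954234073563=0.00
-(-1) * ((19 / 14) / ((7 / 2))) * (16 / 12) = 0.52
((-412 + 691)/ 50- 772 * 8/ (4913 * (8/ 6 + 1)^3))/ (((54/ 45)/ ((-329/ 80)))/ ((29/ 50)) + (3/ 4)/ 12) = -5035704481944/ 404793247075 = -12.44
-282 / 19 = -14.84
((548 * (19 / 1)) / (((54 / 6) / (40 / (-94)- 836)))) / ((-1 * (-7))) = -6497088 / 47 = -138235.91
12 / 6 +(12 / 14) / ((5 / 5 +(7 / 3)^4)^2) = 43141951 / 21561134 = 2.00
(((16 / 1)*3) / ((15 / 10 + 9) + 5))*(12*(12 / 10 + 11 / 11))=12672 / 155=81.75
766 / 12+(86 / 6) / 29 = 3731 / 58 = 64.33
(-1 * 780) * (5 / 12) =-325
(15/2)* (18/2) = 135/2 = 67.50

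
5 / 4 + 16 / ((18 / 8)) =301 / 36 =8.36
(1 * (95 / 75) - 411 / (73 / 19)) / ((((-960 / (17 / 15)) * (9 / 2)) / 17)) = 8362793 / 17739000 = 0.47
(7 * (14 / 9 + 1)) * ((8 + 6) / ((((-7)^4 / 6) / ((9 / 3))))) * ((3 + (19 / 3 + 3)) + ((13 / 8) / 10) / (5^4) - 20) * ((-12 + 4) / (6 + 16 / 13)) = 343838339 / 21590625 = 15.93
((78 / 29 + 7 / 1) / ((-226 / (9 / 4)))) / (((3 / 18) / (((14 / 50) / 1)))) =-0.16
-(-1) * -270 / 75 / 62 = -9 / 155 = -0.06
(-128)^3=-2097152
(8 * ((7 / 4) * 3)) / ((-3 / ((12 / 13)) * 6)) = -28 / 13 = -2.15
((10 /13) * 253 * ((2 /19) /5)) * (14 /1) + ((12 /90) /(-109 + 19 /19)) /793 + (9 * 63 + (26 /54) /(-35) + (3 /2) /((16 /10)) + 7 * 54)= 52744890691 /52572240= 1003.28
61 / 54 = 1.13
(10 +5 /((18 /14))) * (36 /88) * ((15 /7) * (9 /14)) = 16875 /2156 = 7.83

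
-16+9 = -7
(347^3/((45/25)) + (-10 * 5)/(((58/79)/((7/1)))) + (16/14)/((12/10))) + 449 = 42408602933/1827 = 23212152.67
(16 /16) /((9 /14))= 14 /9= 1.56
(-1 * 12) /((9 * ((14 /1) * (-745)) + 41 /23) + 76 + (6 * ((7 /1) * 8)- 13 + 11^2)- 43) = 138 /1073999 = 0.00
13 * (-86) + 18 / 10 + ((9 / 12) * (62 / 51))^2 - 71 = -6857211 / 5780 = -1186.37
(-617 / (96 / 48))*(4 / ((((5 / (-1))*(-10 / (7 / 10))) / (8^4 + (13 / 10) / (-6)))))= -1061381293 / 15000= -70758.75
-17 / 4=-4.25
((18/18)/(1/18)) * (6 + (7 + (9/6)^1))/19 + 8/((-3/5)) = 23/57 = 0.40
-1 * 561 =-561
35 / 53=0.66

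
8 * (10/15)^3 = 64/27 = 2.37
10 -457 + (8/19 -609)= -20056/19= -1055.58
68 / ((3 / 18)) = 408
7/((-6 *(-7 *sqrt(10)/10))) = sqrt(10)/6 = 0.53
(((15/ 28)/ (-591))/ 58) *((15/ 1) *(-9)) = 675/ 319928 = 0.00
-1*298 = -298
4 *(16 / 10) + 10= 16.40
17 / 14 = 1.21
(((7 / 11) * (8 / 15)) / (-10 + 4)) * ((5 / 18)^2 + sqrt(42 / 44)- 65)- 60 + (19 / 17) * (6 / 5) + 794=503722741 / 681615- 14 * sqrt(462) / 5445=738.96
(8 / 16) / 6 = 1 / 12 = 0.08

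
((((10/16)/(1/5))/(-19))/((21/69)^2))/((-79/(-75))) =-991875/588392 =-1.69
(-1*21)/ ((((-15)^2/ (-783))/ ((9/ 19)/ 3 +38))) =52983/ 19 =2788.58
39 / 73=0.53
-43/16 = -2.69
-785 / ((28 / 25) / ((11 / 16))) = -215875 / 448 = -481.86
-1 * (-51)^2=-2601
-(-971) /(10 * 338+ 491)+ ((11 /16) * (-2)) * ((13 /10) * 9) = -4904297 /309680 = -15.84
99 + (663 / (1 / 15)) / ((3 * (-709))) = 66876 / 709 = 94.32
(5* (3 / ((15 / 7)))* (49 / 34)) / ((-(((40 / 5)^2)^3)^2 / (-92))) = 7889 / 584115552256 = 0.00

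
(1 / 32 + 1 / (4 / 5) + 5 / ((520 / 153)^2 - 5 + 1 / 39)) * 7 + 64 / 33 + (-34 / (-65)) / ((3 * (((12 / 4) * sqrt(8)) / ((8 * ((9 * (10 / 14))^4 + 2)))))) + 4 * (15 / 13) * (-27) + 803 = 279169036 * sqrt(2) / 1404585 + 9542429107279 / 13737733152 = 975.70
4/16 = 0.25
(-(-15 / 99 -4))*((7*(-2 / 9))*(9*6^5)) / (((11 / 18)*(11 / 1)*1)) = -89486208 / 1331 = -67232.31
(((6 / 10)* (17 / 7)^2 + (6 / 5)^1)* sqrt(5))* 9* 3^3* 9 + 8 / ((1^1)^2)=8 + 2539107* sqrt(5) / 245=23181.94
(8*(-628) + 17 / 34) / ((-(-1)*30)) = -3349 / 20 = -167.45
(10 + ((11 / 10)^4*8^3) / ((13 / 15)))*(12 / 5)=17061432 / 8125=2099.87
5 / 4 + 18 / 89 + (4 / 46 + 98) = 99.54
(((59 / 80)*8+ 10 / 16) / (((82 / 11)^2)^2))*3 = 11463903 / 1808487040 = 0.01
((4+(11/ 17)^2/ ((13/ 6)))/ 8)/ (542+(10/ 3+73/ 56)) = 330834/ 345024095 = 0.00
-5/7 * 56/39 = -40/39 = -1.03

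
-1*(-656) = 656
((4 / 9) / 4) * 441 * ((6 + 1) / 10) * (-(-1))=34.30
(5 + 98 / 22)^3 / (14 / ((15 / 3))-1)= 469.51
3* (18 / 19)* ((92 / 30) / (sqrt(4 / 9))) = 1242 / 95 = 13.07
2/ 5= 0.40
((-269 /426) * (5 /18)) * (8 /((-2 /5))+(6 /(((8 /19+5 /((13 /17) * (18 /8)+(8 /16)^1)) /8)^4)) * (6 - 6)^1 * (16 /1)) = 3.51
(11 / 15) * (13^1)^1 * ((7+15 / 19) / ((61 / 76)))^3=29668880384 / 3404715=8714.06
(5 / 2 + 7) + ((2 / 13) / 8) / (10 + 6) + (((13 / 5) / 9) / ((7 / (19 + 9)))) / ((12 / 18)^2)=50341 / 4160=12.10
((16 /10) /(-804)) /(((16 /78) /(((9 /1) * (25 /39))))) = -15 /268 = -0.06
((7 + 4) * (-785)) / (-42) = 8635 / 42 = 205.60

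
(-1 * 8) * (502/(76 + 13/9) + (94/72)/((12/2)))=-1008647/18819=-53.60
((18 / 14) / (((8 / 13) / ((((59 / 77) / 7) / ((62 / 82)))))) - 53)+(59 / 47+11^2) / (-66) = -7196998621 / 131934264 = -54.55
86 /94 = 43 /47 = 0.91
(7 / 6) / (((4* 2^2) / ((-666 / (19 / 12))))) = -2331 / 76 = -30.67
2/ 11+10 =112/ 11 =10.18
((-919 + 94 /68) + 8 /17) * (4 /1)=-62366 /17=-3668.59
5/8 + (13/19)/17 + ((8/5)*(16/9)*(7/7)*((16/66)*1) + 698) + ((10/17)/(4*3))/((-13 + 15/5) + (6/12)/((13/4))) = 85874340707/122791680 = 699.35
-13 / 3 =-4.33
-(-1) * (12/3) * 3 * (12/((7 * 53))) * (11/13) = 1584/4823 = 0.33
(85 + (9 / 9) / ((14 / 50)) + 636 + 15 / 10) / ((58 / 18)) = 91485 / 406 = 225.33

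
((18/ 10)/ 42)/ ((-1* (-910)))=3/ 63700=0.00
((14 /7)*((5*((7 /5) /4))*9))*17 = 1071 /2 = 535.50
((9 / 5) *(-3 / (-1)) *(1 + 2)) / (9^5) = 1 / 3645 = 0.00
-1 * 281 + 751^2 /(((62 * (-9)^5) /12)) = -172586615 /610173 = -282.85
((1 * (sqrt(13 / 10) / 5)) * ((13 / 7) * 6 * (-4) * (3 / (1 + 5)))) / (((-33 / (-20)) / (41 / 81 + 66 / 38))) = -359008 * sqrt(130) / 592515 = -6.91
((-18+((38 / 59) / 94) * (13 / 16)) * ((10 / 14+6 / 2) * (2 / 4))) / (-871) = 798377 / 20808592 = 0.04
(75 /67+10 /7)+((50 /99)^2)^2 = 117722473195 /45051952869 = 2.61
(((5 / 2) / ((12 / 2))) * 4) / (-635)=-1 / 381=-0.00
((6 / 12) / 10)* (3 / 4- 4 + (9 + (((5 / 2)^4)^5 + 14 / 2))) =95367445009969 / 20971520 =4547474.15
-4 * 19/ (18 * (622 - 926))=0.01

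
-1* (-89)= 89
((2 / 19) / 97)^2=4 / 3396649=0.00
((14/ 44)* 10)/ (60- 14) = 35/ 506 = 0.07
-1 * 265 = -265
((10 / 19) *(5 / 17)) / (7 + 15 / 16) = 800 / 41021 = 0.02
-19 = -19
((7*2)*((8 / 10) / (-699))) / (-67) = 56 / 234165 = 0.00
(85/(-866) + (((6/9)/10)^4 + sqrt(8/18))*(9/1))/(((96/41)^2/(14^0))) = 48329155121/44893440000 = 1.08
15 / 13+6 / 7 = 183 / 91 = 2.01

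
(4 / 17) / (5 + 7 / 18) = 0.04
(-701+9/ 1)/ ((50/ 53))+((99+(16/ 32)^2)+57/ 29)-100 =-2123683/ 2900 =-732.30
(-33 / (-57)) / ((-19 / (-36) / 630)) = 249480 / 361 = 691.08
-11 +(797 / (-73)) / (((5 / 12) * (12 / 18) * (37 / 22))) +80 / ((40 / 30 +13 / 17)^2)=-2504127583 / 154618745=-16.20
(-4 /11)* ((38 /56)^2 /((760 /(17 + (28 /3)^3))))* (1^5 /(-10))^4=-425809 /23284800000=-0.00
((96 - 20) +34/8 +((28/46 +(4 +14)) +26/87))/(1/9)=2380971/2668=892.42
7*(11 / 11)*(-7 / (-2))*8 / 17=196 / 17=11.53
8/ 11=0.73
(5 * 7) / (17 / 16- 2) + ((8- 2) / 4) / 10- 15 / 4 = -614 / 15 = -40.93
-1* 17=-17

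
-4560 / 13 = -350.77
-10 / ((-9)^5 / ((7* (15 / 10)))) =35 / 19683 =0.00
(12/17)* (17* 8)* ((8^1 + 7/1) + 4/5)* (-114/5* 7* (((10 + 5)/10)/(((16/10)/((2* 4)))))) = -9078048/5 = -1815609.60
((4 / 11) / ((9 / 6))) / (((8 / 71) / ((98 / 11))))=6958 / 363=19.17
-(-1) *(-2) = -2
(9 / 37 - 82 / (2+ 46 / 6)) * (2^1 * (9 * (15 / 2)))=-1193535 / 1073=-1112.33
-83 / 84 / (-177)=83 / 14868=0.01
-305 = -305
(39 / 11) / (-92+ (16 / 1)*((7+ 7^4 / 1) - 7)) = 0.00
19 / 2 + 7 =33 / 2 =16.50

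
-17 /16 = -1.06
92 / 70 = 46 / 35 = 1.31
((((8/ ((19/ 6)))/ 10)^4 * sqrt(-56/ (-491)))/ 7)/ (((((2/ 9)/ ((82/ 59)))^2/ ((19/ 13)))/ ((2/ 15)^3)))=26770341888 * sqrt(6874)/ 83344652648359375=0.00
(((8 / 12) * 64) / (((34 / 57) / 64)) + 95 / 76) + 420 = 339941 / 68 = 4999.13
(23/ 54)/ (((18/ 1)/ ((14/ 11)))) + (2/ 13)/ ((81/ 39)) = 557/ 5346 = 0.10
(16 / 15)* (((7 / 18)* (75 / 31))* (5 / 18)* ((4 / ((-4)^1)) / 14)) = -50 / 2511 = -0.02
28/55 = 0.51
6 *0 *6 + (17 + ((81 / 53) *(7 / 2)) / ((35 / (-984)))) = -35347 / 265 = -133.38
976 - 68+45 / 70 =12721 / 14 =908.64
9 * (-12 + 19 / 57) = -105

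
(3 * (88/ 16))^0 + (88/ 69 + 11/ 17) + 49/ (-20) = 11083/ 23460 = 0.47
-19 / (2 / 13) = -247 / 2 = -123.50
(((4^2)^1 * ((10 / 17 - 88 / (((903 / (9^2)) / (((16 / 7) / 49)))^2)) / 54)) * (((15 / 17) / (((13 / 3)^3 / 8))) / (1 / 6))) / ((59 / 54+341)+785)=33067278565885440 / 411910143033993374771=0.00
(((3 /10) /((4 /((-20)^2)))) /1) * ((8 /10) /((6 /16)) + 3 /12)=143 /2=71.50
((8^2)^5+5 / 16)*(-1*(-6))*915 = 47158740923805 / 8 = 5894842615475.62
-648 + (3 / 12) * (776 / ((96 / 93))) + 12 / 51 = -125073 / 272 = -459.83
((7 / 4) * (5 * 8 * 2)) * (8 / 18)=560 / 9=62.22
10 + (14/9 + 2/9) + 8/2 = 142/9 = 15.78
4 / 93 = 0.04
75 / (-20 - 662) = -75 / 682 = -0.11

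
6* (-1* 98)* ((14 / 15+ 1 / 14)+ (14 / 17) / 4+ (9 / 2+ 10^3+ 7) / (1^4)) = -50615278 / 85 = -595473.86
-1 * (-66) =66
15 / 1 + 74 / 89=1409 / 89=15.83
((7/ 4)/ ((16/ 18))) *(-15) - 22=-1649/ 32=-51.53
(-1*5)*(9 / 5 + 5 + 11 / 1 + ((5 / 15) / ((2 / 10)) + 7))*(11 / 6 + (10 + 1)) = -30569 / 18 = -1698.28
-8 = -8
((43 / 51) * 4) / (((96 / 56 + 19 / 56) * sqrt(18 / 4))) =9632 * sqrt(2) / 17595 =0.77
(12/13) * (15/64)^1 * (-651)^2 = 19071045/208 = 91687.72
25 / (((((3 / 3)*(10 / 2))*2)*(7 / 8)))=2.86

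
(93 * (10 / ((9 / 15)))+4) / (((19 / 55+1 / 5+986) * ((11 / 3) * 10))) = 2331 / 54260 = 0.04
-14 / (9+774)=-14 / 783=-0.02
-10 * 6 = -60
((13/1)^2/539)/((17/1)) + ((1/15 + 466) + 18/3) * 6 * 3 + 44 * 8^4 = 8646262623/45815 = 188721.22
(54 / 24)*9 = 81 / 4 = 20.25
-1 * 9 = -9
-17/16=-1.06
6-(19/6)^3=-5563/216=-25.75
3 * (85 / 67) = 255 / 67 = 3.81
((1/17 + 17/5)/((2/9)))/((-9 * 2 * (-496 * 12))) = 49/337280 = 0.00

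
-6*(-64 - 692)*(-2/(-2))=4536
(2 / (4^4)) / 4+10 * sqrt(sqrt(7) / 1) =16.27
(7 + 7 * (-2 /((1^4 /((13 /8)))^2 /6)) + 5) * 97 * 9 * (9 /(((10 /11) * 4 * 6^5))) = -1193973 /20480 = -58.30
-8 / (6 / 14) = -56 / 3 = -18.67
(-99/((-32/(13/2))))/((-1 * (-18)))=143/128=1.12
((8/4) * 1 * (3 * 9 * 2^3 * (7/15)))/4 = 252/5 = 50.40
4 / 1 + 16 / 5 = 36 / 5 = 7.20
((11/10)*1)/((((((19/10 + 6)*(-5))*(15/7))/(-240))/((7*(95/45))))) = 46.09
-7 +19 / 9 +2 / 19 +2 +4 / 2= -134 / 171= -0.78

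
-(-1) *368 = 368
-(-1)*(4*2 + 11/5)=51/5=10.20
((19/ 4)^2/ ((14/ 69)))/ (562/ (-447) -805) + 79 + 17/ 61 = 389725902105/ 4924464608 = 79.14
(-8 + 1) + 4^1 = -3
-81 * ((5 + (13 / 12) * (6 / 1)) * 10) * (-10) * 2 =186300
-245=-245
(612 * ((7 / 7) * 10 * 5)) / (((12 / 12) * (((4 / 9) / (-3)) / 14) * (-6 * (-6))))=-80325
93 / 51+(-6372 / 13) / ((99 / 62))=-741799 / 2431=-305.14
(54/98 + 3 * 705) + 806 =2921.55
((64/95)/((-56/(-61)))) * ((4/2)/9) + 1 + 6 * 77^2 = 212917351/5985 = 35575.16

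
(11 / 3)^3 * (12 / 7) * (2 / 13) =13.00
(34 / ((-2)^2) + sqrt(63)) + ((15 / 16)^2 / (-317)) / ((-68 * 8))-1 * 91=-3642101535 / 44146688 + 3 * sqrt(7)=-74.56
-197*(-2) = 394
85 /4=21.25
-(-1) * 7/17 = 7/17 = 0.41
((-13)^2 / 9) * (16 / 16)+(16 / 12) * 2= 193 / 9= 21.44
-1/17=-0.06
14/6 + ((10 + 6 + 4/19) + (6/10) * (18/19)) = 5447/285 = 19.11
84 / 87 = 28 / 29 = 0.97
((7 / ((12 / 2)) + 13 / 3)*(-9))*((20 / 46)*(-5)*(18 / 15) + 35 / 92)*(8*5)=101475 / 23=4411.96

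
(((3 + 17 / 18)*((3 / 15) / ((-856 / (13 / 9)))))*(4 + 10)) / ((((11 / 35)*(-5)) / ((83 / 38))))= 3753841 / 144912240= 0.03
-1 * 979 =-979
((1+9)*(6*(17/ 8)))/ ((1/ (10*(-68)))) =-86700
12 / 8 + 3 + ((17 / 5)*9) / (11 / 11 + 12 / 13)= 5103 / 250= 20.41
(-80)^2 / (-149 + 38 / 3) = -19200 / 409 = -46.94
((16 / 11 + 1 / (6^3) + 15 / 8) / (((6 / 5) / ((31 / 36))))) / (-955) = -122791 / 49012128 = -0.00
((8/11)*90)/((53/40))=49.40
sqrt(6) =2.45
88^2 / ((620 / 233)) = 451088 / 155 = 2910.25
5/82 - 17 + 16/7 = -8411/574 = -14.65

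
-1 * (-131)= 131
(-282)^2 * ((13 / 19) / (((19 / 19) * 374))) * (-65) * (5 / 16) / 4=-83997225 / 113696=-738.79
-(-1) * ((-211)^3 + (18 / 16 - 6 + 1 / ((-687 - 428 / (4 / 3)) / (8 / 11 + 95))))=-11573329115 / 1232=-9393935.97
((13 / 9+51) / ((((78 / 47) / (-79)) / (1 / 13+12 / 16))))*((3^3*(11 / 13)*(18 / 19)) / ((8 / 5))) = -4662841095 / 166972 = -27925.89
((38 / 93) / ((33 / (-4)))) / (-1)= 152 / 3069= 0.05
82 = 82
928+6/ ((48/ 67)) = 7491/ 8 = 936.38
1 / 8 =0.12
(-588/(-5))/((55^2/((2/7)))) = 168/15125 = 0.01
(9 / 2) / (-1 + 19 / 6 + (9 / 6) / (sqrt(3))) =351 / 142- 81* sqrt(3) / 142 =1.48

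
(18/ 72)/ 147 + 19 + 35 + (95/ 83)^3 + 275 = 111118047011/ 336210756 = 330.50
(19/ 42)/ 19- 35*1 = -1469/ 42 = -34.98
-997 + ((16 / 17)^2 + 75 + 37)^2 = 981054939 / 83521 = 11746.21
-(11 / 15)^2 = -121 / 225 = -0.54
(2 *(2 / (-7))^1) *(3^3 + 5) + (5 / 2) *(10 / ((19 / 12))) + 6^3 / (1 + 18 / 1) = 1180 / 133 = 8.87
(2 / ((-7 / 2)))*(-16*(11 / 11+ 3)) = 256 / 7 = 36.57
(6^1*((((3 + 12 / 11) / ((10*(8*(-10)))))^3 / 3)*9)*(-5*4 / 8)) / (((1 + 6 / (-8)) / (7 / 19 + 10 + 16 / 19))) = 1397493 / 5179187200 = 0.00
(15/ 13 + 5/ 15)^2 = 3364/ 1521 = 2.21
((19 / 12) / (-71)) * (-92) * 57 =8303 / 71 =116.94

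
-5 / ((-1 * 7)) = 5 / 7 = 0.71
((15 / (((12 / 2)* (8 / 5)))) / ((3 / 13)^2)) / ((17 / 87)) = 122525 / 816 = 150.15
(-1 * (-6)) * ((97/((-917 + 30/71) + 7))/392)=-20661/12657680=-0.00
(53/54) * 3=53/18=2.94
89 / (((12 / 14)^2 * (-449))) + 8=7.73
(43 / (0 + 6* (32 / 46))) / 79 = 0.13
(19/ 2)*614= 5833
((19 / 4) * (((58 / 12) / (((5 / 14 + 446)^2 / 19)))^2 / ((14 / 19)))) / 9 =37592786623 / 247034217652200162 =0.00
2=2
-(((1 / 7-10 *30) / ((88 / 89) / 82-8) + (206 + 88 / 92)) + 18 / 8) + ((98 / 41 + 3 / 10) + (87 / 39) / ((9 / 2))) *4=-2194883643077 / 9379789965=-234.00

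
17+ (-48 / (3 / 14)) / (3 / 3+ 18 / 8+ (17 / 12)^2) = -19387 / 757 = -25.61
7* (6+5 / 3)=161 / 3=53.67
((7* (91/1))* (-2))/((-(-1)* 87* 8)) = -637/348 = -1.83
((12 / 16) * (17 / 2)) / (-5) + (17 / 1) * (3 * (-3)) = -6171 / 40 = -154.28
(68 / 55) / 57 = 68 / 3135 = 0.02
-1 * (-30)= 30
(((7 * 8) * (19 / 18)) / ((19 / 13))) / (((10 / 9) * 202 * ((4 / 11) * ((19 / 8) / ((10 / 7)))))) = 572 / 1919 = 0.30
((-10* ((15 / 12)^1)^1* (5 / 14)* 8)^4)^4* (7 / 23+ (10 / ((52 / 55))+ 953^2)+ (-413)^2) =10728765395469963550567626953125000000000000000 / 1419520891472957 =7558018666662473032979790000000.00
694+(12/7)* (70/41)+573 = 52067/41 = 1269.93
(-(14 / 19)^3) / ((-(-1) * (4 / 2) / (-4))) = 5488 / 6859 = 0.80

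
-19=-19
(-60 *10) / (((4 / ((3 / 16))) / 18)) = -2025 / 4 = -506.25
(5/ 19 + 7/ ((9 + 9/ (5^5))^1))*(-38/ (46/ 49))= -27258455/ 647082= -42.13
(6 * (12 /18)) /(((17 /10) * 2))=20 /17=1.18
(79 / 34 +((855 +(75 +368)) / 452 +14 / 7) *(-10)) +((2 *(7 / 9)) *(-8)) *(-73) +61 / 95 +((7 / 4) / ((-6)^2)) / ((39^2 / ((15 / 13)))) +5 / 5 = 149597496403429 / 173206734480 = 863.69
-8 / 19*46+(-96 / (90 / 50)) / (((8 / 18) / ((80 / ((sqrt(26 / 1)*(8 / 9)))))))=-5400*sqrt(26) / 13 - 368 / 19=-2137.42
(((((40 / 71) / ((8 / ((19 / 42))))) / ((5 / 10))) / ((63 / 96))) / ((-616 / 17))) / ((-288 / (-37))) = -59755 / 173588184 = -0.00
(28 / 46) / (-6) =-7 / 69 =-0.10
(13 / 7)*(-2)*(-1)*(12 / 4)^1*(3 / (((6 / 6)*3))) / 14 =39 / 49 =0.80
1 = 1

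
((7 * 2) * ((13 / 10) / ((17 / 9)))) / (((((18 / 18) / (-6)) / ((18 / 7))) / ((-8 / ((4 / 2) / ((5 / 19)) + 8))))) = 1296 / 17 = 76.24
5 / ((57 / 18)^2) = 180 / 361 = 0.50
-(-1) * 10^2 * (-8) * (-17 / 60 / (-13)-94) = 2932120 / 39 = 75182.56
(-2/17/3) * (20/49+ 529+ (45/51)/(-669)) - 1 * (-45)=229632733/9473709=24.24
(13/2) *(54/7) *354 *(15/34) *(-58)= -54050490/119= -454205.80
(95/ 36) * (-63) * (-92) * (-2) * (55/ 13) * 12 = -20189400/ 13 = -1553030.77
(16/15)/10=8/75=0.11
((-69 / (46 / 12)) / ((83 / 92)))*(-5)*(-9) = -74520 / 83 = -897.83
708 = 708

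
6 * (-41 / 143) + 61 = 59.28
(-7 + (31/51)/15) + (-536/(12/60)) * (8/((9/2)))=-1216708/255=-4771.40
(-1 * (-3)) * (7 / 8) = 21 / 8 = 2.62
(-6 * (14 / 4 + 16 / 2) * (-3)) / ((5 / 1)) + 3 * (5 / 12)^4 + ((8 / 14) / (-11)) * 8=109305073 / 2661120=41.07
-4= -4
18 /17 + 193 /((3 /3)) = 3299 /17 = 194.06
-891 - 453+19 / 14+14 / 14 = -1341.64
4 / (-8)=-1 / 2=-0.50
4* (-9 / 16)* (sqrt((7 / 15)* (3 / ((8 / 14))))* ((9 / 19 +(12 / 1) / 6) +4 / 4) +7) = -63 / 4-2079* sqrt(5) / 380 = -27.98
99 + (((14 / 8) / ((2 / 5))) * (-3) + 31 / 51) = 35285 / 408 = 86.48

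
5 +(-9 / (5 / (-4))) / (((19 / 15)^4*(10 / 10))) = 1016105 / 130321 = 7.80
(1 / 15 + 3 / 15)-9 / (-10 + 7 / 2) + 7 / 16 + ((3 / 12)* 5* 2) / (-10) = 5737 / 3120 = 1.84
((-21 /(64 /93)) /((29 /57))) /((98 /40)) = -24.48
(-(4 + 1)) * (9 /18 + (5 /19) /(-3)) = -235 /114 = -2.06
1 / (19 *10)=1 / 190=0.01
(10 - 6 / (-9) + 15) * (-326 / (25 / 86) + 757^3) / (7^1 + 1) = 278353056751 / 200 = 1391765283.76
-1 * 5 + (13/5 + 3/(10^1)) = -21/10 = -2.10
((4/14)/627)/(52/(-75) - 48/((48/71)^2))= -800/185591791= -0.00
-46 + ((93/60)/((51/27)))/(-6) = -31373/680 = -46.14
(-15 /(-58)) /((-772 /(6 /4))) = -45 /89552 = -0.00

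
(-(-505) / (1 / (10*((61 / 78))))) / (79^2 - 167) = 154025 / 236886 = 0.65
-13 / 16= -0.81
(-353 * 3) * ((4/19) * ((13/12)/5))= -4589/95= -48.31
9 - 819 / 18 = -73 / 2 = -36.50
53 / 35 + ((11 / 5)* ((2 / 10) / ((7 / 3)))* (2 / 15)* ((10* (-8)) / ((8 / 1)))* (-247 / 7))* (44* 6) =2871007 / 1225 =2343.68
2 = 2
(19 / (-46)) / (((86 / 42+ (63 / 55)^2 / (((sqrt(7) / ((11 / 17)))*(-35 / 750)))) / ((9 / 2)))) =5399668197 / 61132102132+ 3426751251*sqrt(7) / 30566051066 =0.38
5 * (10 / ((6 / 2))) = 50 / 3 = 16.67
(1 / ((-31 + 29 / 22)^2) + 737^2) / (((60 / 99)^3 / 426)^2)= 2714152095559885277782881 / 1364508800000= 1989105600169.00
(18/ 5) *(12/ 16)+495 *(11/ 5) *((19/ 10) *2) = 41409/ 10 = 4140.90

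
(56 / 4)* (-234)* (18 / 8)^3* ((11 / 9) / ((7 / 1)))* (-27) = 2814669 / 16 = 175916.81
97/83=1.17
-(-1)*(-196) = -196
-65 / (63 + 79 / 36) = -2340 / 2347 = -1.00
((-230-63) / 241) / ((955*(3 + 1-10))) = 0.00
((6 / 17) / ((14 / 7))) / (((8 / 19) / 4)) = 57 / 34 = 1.68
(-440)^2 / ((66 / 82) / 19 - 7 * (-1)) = 75407200 / 2743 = 27490.78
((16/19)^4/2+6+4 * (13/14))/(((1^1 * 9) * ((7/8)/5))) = 363648160/57471561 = 6.33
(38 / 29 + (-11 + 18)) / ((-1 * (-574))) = 0.01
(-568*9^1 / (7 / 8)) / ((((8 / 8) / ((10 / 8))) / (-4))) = 204480 / 7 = 29211.43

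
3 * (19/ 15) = 19/ 5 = 3.80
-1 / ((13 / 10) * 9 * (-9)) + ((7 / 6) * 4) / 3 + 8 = 10072 / 1053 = 9.57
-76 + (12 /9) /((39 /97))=-72.68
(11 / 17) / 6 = 11 / 102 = 0.11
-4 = -4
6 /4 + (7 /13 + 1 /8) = 225 /104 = 2.16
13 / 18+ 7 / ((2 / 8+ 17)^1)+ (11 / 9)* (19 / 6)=3104 / 621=5.00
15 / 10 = 3 / 2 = 1.50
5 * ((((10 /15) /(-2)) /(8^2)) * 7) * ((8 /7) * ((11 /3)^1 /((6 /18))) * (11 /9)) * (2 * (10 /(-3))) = 3025 /162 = 18.67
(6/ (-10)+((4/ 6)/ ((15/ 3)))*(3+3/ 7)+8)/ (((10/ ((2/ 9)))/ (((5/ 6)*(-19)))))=-1045/ 378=-2.76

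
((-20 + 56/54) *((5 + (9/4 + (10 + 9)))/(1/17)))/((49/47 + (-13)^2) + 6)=-255680/5319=-48.07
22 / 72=11 / 36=0.31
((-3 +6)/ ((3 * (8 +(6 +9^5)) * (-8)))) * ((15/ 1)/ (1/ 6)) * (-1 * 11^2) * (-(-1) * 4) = 5445/ 59063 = 0.09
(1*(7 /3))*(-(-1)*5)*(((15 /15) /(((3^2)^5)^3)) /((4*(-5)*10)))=-7 /24706935851357880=-0.00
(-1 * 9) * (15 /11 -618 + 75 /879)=17884296 /3223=5548.96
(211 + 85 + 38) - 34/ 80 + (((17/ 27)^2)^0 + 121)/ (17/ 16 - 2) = 24413/ 120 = 203.44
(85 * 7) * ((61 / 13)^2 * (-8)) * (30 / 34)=-15628200 / 169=-92474.56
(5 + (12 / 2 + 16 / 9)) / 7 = 115 / 63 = 1.83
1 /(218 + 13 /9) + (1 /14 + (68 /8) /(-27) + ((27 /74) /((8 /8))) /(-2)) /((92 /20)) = -0.09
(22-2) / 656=0.03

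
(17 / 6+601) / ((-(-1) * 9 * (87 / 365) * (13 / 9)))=1322395 / 6786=194.87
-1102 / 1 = -1102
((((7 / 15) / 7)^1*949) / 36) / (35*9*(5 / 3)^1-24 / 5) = 949 / 280908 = 0.00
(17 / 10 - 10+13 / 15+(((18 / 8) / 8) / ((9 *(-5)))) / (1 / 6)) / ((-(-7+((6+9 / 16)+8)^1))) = 163 / 165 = 0.99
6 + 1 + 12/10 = 41/5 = 8.20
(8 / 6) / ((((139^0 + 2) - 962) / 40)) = -160 / 2877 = -0.06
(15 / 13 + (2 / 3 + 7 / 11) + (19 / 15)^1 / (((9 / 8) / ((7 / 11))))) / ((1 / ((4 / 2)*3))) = 122524 / 6435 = 19.04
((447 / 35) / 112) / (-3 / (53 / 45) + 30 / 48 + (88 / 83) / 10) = -655451 / 10439254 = -0.06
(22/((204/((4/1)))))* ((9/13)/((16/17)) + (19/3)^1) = 48521/15912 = 3.05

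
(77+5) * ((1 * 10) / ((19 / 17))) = 13940 / 19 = 733.68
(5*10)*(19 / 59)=950 / 59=16.10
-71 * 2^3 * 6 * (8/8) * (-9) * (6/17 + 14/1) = 7483968/17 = 440233.41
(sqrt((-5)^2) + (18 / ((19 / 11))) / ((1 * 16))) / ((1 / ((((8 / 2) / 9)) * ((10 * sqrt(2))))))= 4295 * sqrt(2) / 171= 35.52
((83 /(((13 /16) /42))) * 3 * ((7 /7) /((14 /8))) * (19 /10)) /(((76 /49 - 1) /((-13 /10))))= -2472736 /75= -32969.81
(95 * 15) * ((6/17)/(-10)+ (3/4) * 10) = 361665/34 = 10637.21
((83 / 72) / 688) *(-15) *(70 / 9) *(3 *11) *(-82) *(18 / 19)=6550775 / 13072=501.13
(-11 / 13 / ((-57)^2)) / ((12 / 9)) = -11 / 56316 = -0.00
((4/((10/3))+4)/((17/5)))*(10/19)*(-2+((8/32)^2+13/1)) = 8.90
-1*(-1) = 1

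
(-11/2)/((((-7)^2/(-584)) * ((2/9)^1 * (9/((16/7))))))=25696/343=74.92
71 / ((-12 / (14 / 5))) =-497 / 30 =-16.57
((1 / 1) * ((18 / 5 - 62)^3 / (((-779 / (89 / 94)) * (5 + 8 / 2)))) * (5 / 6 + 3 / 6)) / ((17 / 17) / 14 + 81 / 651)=1923349842176 / 10503354375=183.12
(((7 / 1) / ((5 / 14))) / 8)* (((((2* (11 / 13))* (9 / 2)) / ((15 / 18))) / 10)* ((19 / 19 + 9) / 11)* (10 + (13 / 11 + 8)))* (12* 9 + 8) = 16190874 / 3575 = 4528.92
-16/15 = -1.07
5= 5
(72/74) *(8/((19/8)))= 2304/703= 3.28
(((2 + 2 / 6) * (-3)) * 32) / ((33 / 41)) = -9184 / 33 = -278.30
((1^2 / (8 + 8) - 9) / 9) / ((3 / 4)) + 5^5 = 337357 / 108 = 3123.68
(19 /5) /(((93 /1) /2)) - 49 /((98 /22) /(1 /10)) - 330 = -307847 /930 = -331.02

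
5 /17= 0.29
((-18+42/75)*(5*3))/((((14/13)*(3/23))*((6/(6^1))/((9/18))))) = -32591/35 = -931.17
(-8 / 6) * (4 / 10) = -0.53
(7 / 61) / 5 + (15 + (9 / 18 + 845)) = 860.52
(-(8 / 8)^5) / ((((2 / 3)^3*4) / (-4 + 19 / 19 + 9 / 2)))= -1.27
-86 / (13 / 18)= -1548 / 13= -119.08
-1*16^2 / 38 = -128 / 19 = -6.74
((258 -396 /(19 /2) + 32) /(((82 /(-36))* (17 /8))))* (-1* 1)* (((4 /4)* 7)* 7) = 33290208 /13243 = 2513.80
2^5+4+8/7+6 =302/7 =43.14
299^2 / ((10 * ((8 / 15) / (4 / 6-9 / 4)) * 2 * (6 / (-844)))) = 358408609 / 192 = 1866711.51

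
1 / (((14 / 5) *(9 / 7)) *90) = 1 / 324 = 0.00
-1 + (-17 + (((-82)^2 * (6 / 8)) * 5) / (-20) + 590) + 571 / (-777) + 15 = -2096299 / 3108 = -674.48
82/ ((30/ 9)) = 123/ 5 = 24.60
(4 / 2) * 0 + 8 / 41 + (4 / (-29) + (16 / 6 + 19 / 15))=71171 / 17835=3.99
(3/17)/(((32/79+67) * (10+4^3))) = 79/2232950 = 0.00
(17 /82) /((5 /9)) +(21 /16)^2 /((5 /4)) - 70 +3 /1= -856063 /13120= -65.25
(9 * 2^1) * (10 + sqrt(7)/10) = 9 * sqrt(7)/5 + 180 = 184.76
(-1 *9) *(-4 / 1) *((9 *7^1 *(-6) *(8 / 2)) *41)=-2231712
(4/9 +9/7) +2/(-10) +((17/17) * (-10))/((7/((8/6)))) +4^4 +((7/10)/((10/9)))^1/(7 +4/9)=107935201/422100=255.71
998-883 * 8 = -6066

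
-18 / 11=-1.64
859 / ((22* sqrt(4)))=859 / 44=19.52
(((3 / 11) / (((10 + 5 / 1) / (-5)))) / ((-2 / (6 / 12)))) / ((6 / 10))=5 / 132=0.04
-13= -13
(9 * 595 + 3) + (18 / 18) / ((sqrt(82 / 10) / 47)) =47 * sqrt(205) / 41 + 5358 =5374.41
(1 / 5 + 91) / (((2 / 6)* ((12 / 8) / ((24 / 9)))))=2432 / 5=486.40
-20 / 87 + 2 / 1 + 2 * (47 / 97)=23116 / 8439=2.74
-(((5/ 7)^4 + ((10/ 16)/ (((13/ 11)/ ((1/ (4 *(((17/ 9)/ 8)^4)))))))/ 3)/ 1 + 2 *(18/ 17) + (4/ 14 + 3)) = -51731800686/ 2606940973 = -19.84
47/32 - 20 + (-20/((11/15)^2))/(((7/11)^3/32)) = -50891399/10976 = -4636.61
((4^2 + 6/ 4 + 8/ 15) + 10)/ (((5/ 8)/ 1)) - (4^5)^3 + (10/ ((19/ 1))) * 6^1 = -1530082030784/ 1425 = -1073741775.99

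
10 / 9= 1.11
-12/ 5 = -2.40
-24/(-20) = 6/5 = 1.20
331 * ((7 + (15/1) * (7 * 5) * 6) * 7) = 7314769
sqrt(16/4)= 2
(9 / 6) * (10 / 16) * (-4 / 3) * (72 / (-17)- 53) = 4865 / 68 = 71.54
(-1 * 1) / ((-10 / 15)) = 3 / 2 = 1.50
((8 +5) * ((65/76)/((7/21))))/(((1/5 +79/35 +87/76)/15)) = 102375/737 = 138.91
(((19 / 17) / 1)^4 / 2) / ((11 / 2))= 130321 / 918731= 0.14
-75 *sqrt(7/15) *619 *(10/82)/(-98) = 15475 *sqrt(105)/4018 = 39.47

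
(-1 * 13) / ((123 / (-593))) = 62.67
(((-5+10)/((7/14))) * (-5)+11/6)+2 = -277/6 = -46.17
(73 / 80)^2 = 5329 / 6400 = 0.83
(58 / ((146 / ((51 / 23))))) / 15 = 493 / 8395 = 0.06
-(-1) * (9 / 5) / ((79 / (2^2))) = 36 / 395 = 0.09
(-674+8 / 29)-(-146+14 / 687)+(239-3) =-5812426 / 19923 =-291.74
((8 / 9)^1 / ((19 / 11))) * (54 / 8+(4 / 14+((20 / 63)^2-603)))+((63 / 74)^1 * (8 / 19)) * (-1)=-7709383898 / 25111863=-307.00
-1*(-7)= 7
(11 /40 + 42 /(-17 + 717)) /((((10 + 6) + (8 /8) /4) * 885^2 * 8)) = 67 /20363850000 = 0.00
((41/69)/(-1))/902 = -1/1518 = -0.00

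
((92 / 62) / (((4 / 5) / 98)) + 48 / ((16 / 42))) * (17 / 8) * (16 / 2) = 162197 / 31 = 5232.16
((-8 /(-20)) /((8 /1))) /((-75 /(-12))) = 1 /125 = 0.01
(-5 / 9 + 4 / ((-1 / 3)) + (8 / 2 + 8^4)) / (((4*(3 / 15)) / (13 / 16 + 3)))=11220035 / 576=19479.23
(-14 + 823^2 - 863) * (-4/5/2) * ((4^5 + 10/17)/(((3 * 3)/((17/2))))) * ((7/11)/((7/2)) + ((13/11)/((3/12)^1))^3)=-27707768692.47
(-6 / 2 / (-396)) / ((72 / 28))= 7 / 2376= 0.00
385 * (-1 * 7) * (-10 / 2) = 13475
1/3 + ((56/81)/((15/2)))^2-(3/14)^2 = 85619299/289340100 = 0.30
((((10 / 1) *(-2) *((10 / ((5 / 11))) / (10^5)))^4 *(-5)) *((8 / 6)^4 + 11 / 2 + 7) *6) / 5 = -37144217 / 1054687500000000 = -0.00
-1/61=-0.02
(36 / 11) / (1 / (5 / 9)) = 20 / 11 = 1.82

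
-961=-961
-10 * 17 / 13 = -170 / 13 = -13.08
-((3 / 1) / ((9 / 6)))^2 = -4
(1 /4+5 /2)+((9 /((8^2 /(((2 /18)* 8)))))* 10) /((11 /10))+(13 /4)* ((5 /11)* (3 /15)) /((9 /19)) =893 /198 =4.51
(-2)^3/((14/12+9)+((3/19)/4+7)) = -1824/3923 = -0.46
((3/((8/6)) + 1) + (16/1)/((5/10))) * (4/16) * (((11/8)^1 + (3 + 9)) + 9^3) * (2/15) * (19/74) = 5303527/23680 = 223.97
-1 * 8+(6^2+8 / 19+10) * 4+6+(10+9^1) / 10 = 35261 / 190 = 185.58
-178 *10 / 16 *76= -8455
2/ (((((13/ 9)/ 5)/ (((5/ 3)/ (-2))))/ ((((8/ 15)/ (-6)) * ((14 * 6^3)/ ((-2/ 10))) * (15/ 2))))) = -756000/ 13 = -58153.85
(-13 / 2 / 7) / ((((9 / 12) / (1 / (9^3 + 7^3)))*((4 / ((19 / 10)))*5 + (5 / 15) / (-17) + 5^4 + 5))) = -4199 / 2328682552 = -0.00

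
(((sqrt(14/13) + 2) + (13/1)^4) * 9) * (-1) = -257067 - 9 * sqrt(182)/13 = -257076.34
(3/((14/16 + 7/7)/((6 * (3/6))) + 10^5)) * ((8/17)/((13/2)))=384/176801105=0.00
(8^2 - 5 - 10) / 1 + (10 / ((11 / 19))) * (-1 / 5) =501 / 11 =45.55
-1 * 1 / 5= -1 / 5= -0.20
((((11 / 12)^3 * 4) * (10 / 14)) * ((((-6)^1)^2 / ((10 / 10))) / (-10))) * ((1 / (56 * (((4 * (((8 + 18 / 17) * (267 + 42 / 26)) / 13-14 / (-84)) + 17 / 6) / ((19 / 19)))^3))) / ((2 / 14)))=-31563483893227 / 13565644688297642871000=-0.00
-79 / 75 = -1.05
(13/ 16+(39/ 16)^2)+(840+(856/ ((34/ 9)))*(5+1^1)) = 2206.28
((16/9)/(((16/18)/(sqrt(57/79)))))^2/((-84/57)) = -1083/553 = -1.96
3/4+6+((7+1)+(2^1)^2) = 75/4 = 18.75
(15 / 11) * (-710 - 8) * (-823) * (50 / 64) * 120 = 1661945625 / 22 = 75542982.95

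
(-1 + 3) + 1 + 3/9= 10/3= 3.33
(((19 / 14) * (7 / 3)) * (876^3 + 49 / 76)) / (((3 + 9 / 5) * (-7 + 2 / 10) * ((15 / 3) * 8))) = -255444123125 / 156672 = -1630438.90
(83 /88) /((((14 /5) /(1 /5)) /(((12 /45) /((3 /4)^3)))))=1328 /31185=0.04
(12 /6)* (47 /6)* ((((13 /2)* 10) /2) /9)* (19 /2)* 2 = 58045 /54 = 1074.91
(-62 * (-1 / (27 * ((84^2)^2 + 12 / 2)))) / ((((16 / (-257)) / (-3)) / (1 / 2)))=7967 / 7169348448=0.00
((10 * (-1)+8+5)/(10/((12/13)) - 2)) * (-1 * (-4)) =72/53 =1.36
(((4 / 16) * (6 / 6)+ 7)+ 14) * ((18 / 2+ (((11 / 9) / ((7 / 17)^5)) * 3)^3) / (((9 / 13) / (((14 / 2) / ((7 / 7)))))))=1052481072478699492244590 / 164808206702307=6386096260.24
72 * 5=360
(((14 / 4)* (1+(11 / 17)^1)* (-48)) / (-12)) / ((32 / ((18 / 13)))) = 441 / 442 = 1.00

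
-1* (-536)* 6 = 3216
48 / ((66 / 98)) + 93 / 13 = 11215 / 143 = 78.43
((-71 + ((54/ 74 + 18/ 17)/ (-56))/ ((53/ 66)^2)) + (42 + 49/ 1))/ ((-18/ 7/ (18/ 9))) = -493495955/ 31803498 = -15.52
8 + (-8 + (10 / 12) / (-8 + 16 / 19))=-95 / 816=-0.12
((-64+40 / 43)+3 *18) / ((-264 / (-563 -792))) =-88075 / 1892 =-46.55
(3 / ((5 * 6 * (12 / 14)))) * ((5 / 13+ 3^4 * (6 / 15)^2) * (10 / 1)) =30359 / 1950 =15.57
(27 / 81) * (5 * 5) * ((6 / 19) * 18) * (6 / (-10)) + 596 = 567.58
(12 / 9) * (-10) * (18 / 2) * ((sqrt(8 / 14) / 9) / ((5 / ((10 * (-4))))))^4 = -24.46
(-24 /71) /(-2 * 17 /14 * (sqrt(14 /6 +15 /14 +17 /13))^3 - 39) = 7465344554304 /511791296330501 - 4012274448 * sqrt(1404858) /511791296330501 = 0.01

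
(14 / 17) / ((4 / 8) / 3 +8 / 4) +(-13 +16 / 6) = -6599 / 663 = -9.95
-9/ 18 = -1/ 2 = -0.50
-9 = -9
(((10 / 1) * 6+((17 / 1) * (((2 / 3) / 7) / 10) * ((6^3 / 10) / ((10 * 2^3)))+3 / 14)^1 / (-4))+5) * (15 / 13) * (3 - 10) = -2727291 / 5200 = -524.48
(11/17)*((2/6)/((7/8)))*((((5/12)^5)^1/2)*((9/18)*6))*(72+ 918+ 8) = 4.63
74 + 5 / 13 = 74.38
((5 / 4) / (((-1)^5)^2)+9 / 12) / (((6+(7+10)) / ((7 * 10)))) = 140 / 23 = 6.09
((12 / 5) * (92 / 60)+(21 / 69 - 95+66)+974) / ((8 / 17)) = 4638161 / 2300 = 2016.59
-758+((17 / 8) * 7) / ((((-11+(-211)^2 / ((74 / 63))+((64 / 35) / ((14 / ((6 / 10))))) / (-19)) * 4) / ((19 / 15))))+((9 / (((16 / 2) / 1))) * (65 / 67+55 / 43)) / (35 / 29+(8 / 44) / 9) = -24035449375439390349707 / 31795538479823427504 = -755.94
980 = 980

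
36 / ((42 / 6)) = 5.14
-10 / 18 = -5 / 9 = -0.56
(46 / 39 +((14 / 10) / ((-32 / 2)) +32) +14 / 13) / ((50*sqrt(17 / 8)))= 0.47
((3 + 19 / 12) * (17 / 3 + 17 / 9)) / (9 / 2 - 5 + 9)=110 / 27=4.07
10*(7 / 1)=70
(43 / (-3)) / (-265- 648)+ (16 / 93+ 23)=1968848 / 84909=23.19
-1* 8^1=-8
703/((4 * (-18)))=-703/72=-9.76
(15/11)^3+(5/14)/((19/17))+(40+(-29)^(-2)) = 12760615771/297752686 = 42.86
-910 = -910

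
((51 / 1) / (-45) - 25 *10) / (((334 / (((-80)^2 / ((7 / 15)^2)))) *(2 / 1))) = -90408000 / 8183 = -11048.27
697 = 697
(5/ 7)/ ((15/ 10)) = 0.48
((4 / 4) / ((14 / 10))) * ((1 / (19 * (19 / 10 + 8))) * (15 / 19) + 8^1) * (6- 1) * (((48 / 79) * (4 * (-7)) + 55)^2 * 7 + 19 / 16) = 171771834910025 / 594792264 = 288792.99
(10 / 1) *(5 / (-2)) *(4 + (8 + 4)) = -400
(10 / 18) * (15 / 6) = 25 / 18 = 1.39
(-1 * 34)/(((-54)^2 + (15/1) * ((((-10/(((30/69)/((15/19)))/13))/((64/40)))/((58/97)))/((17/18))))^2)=-190923739264/5646320013716001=-0.00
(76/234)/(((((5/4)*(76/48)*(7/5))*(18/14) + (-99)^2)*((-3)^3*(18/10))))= -3040/4460056263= -0.00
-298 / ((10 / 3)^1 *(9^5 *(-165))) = 149 / 16238475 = 0.00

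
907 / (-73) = -907 / 73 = -12.42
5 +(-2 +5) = 8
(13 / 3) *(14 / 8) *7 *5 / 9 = 3185 / 108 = 29.49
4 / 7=0.57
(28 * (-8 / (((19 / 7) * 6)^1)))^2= 614656 / 3249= 189.18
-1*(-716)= 716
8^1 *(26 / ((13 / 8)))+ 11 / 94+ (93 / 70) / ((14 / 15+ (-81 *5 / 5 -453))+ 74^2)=6250426457 / 48786752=128.12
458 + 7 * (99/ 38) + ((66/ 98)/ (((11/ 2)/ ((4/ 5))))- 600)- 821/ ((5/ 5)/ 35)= -268674173/ 9310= -28858.67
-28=-28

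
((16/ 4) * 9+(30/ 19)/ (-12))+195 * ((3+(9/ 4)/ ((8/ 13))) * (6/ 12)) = 684.85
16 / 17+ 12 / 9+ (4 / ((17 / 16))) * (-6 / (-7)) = 1964 / 357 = 5.50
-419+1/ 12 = -5027/ 12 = -418.92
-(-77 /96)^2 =-5929 /9216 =-0.64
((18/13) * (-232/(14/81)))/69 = -56376/2093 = -26.94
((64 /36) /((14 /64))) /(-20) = -0.41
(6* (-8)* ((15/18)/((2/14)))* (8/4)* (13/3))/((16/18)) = -2730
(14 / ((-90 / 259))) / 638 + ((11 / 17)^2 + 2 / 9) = 4793773 / 8297190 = 0.58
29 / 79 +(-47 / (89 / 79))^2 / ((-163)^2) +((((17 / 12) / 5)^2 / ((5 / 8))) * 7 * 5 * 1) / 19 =95127811372633 / 142150511947050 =0.67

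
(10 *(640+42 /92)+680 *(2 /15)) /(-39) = -166.54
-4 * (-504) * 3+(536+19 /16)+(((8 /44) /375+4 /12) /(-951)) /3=45925096809 /6974000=6585.19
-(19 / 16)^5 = -2476099 / 1048576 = -2.36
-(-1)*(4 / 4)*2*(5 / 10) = 1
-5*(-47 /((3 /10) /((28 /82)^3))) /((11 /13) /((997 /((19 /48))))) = 1337243398400 /14404489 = 92835.18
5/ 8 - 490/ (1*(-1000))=223/ 200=1.12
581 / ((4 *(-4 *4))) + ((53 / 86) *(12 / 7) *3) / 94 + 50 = 37081521 / 905408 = 40.96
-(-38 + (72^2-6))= -5140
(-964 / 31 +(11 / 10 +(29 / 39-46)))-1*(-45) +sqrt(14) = -365761 / 12090 +sqrt(14) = -26.51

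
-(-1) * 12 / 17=12 / 17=0.71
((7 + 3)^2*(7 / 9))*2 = 1400 / 9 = 155.56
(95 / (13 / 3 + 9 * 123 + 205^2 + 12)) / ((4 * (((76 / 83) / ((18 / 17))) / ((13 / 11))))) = 29133 / 38729944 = 0.00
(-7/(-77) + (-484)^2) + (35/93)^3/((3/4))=6218044261507/26543781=234256.16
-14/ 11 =-1.27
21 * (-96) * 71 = -143136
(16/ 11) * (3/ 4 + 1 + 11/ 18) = 340/ 99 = 3.43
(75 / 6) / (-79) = -25 / 158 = -0.16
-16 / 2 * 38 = -304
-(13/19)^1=-0.68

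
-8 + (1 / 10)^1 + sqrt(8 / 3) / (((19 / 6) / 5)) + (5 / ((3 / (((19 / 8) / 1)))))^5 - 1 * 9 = 957.44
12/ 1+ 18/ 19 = 246/ 19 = 12.95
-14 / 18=-7 / 9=-0.78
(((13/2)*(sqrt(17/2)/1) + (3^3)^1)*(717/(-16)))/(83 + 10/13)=-24.58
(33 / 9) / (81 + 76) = 11 / 471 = 0.02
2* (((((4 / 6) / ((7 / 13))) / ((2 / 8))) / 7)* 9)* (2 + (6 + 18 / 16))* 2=11388 / 49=232.41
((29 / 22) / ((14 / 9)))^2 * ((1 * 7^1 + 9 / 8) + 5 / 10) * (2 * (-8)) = -4700349 / 47432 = -99.10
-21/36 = -7/12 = -0.58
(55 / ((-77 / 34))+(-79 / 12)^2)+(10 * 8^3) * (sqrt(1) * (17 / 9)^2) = 165897023 / 9072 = 18286.71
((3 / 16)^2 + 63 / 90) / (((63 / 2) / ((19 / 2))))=17879 / 80640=0.22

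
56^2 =3136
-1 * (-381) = 381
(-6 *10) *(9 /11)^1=-540 /11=-49.09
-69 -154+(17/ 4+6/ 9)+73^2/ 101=-200369/ 1212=-165.32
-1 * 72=-72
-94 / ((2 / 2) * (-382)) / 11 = 47 / 2101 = 0.02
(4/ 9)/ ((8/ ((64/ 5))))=32/ 45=0.71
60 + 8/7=428/7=61.14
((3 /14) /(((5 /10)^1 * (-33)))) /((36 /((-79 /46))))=79 /127512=0.00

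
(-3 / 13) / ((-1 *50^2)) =3 / 32500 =0.00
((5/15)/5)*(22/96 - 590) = -28309/720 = -39.32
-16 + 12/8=-14.50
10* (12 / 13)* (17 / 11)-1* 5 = 1325 / 143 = 9.27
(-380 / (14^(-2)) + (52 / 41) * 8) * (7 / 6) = -86881.50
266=266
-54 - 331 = -385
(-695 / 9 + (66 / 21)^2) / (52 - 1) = -1747 / 1323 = -1.32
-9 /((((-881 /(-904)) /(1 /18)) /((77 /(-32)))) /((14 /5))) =60907 /17620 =3.46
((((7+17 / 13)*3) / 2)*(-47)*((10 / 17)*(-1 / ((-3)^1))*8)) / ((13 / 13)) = -203040 / 221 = -918.73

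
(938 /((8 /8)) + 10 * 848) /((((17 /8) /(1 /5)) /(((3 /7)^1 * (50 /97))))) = 132960 /679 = 195.82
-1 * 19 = -19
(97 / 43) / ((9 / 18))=194 / 43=4.51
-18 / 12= -3 / 2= -1.50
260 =260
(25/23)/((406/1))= 25/9338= 0.00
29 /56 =0.52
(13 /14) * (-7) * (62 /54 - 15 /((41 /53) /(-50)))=-13968773 /2214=-6309.29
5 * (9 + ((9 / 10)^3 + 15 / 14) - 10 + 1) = 12603 / 1400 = 9.00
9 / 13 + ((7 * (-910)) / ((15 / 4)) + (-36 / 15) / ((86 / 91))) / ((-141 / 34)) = 485815381 / 1182285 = 410.91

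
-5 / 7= -0.71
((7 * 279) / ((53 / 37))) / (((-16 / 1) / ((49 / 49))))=-72261 / 848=-85.21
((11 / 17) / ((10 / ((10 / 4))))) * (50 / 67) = 275 / 2278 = 0.12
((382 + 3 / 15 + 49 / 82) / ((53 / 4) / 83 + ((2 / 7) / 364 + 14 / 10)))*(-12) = -199150676088 / 67650943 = -2943.80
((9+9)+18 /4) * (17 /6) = 255 /4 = 63.75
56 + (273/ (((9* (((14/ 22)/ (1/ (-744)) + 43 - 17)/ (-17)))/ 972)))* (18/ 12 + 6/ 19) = 4248979/ 2033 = 2090.00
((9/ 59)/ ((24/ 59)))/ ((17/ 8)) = 3/ 17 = 0.18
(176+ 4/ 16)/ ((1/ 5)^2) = 17625/ 4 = 4406.25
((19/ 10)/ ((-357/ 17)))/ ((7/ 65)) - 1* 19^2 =-106381/ 294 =-361.84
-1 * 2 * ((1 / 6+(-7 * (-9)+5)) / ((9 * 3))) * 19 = -7771 / 81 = -95.94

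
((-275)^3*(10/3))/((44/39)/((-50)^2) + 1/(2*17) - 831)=57451367187500/688666501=83424.08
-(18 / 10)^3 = -729 / 125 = -5.83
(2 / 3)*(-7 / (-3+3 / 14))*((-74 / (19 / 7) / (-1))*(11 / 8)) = 139601 / 2223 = 62.80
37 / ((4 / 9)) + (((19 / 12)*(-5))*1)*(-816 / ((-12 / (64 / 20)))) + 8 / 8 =-19661 / 12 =-1638.42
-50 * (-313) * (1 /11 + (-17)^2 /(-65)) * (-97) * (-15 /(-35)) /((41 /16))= 45381193920 /41041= 1105752.64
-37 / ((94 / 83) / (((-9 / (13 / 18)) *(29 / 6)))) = 2404593 / 1222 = 1967.75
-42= -42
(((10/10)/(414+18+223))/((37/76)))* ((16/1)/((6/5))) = 608/14541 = 0.04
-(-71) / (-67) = -71 / 67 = -1.06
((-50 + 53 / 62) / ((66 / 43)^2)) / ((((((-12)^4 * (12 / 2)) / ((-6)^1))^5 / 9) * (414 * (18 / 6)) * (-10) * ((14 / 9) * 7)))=-512173 / 1414407169360811348906968350720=-0.00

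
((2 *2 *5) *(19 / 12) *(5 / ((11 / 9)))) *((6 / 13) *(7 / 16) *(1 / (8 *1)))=29925 / 9152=3.27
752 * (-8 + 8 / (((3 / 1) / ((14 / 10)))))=-48128 / 15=-3208.53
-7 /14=-1 /2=-0.50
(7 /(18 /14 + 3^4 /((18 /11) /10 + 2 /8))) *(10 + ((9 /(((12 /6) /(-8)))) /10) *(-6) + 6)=119756 /89685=1.34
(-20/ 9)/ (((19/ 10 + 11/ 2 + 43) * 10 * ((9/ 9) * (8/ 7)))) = -5/ 1296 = -0.00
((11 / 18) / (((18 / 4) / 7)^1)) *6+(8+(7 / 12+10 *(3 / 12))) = 1813 / 108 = 16.79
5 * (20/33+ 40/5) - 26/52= 2807/66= 42.53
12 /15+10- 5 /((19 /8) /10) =-974 /95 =-10.25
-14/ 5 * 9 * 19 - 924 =-7014/ 5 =-1402.80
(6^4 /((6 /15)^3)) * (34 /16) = 172125 /4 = 43031.25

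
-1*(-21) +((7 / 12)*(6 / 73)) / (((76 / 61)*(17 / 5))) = 3963407 / 188632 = 21.01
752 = 752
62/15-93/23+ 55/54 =6883/6210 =1.11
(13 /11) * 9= 117 /11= 10.64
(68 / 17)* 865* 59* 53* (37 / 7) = 57188362.86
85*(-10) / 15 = -170 / 3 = -56.67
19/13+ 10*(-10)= -1281/13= -98.54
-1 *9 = -9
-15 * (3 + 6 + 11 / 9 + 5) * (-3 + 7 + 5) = -2055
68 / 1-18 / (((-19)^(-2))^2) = -2345710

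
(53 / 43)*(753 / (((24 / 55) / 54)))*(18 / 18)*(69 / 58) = 136637.12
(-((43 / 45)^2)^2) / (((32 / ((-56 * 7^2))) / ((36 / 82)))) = 1172648743 / 37361250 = 31.39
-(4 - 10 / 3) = -2 / 3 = -0.67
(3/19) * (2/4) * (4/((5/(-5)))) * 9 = -54/19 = -2.84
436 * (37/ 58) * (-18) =-145188/ 29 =-5006.48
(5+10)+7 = 22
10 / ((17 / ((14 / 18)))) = 70 / 153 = 0.46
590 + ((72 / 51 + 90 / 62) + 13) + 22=627.86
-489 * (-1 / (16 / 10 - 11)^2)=12225 / 2209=5.53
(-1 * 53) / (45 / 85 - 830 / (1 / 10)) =901 / 141091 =0.01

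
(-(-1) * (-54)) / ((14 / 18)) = -486 / 7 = -69.43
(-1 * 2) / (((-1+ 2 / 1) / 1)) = -2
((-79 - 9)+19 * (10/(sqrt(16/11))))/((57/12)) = -352/19+10 * sqrt(11) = 14.64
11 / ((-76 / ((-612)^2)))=-1029996 / 19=-54210.32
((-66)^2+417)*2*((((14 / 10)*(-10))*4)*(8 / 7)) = -610944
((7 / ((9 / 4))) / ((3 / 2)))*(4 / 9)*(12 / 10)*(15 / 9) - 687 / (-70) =198301 / 17010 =11.66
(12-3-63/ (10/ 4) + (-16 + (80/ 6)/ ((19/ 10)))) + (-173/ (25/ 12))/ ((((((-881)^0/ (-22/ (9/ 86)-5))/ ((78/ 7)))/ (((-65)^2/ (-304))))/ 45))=-496946505953/ 3990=-124547996.48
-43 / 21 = -2.05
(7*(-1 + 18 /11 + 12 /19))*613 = 1137115 /209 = 5440.74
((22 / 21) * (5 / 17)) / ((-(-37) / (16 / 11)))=160 / 13209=0.01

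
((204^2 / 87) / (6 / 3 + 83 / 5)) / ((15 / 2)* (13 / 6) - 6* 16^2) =-92480 / 5465021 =-0.02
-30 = -30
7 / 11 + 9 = 106 / 11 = 9.64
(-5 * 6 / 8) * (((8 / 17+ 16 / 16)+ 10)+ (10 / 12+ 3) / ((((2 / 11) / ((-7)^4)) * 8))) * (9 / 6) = -155181315 / 4352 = -35657.47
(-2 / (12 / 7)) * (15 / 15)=-7 / 6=-1.17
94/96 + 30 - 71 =-1921/48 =-40.02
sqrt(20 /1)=2*sqrt(5)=4.47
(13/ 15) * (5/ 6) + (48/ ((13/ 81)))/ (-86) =-27725/ 10062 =-2.76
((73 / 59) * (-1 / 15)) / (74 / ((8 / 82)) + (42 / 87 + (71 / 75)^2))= -0.00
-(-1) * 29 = 29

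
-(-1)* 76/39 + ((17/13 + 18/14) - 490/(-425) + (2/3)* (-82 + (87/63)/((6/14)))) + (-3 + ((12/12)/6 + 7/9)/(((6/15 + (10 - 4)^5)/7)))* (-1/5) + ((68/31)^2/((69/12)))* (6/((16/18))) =-14565121973222449/358966480885740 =-40.58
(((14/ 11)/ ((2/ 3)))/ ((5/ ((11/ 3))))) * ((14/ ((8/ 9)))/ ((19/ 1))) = 441/ 380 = 1.16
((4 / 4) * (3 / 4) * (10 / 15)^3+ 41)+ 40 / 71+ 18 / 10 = 139256 / 3195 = 43.59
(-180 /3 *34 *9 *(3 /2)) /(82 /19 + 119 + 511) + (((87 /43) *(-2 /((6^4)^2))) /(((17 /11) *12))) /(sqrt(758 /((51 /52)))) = -130815 /3013 - 319 *sqrt(502554) /48394937051136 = -43.42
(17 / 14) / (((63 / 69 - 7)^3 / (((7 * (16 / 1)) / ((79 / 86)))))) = -8894077 / 13548500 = -0.66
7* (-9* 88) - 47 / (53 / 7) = -294161 / 53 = -5550.21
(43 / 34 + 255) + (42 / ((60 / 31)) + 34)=26517 / 85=311.96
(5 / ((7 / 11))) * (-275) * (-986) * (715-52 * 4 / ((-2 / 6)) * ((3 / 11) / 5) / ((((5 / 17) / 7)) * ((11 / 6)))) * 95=1638982863050 / 7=234140409007.14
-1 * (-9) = 9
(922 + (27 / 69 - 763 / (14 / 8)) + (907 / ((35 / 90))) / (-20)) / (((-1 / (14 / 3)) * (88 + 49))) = -198447 / 15755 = -12.60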